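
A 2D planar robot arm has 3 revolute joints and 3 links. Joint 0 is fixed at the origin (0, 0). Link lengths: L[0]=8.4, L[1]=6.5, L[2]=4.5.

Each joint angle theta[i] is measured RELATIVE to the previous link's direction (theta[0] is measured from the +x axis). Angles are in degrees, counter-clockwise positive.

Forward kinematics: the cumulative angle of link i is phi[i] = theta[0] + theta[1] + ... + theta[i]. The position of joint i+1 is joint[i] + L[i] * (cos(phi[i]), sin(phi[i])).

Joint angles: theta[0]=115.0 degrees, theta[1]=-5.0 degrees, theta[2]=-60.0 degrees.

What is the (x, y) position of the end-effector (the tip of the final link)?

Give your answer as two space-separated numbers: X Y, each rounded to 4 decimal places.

joint[0] = (0.0000, 0.0000)  (base)
link 0: phi[0] = 115 = 115 deg
  cos(115 deg) = -0.4226, sin(115 deg) = 0.9063
  joint[1] = (0.0000, 0.0000) + 8.4 * (-0.4226, 0.9063) = (0.0000 + -3.5500, 0.0000 + 7.6130) = (-3.5500, 7.6130)
link 1: phi[1] = 115 + -5 = 110 deg
  cos(110 deg) = -0.3420, sin(110 deg) = 0.9397
  joint[2] = (-3.5500, 7.6130) + 6.5 * (-0.3420, 0.9397) = (-3.5500 + -2.2231, 7.6130 + 6.1080) = (-5.7731, 13.7210)
link 2: phi[2] = 115 + -5 + -60 = 50 deg
  cos(50 deg) = 0.6428, sin(50 deg) = 0.7660
  joint[3] = (-5.7731, 13.7210) + 4.5 * (0.6428, 0.7660) = (-5.7731 + 2.8925, 13.7210 + 3.4472) = (-2.8806, 17.1682)
End effector: (-2.8806, 17.1682)

Answer: -2.8806 17.1682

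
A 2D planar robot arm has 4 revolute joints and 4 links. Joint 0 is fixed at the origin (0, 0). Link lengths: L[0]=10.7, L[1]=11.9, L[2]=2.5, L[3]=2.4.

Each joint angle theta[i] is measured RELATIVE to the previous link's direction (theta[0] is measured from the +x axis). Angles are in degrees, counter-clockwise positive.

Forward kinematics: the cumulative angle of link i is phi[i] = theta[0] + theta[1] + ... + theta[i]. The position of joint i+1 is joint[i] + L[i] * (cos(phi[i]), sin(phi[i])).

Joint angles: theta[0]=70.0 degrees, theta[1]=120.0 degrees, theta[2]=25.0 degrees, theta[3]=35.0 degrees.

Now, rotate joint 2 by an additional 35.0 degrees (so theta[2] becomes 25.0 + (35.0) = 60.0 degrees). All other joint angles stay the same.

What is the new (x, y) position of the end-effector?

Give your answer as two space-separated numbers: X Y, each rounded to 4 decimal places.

Answer: -8.2935 3.3208

Derivation:
joint[0] = (0.0000, 0.0000)  (base)
link 0: phi[0] = 70 = 70 deg
  cos(70 deg) = 0.3420, sin(70 deg) = 0.9397
  joint[1] = (0.0000, 0.0000) + 10.7 * (0.3420, 0.9397) = (0.0000 + 3.6596, 0.0000 + 10.0547) = (3.6596, 10.0547)
link 1: phi[1] = 70 + 120 = 190 deg
  cos(190 deg) = -0.9848, sin(190 deg) = -0.1736
  joint[2] = (3.6596, 10.0547) + 11.9 * (-0.9848, -0.1736) = (3.6596 + -11.7192, 10.0547 + -2.0664) = (-8.0596, 7.9883)
link 2: phi[2] = 70 + 120 + 60 = 250 deg
  cos(250 deg) = -0.3420, sin(250 deg) = -0.9397
  joint[3] = (-8.0596, 7.9883) + 2.5 * (-0.3420, -0.9397) = (-8.0596 + -0.8551, 7.9883 + -2.3492) = (-8.9146, 5.6391)
link 3: phi[3] = 70 + 120 + 60 + 35 = 285 deg
  cos(285 deg) = 0.2588, sin(285 deg) = -0.9659
  joint[4] = (-8.9146, 5.6391) + 2.4 * (0.2588, -0.9659) = (-8.9146 + 0.6212, 5.6391 + -2.3182) = (-8.2935, 3.3208)
End effector: (-8.2935, 3.3208)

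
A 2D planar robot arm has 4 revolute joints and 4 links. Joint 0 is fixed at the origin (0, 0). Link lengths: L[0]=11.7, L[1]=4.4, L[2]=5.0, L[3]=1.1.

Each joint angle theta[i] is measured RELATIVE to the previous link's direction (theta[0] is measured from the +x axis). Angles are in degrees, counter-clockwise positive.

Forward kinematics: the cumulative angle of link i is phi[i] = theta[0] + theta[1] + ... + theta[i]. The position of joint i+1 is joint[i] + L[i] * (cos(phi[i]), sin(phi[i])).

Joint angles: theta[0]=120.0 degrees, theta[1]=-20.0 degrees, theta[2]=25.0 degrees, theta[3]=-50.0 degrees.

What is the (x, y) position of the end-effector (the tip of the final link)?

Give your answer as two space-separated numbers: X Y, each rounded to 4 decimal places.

Answer: -9.1972 19.6239

Derivation:
joint[0] = (0.0000, 0.0000)  (base)
link 0: phi[0] = 120 = 120 deg
  cos(120 deg) = -0.5000, sin(120 deg) = 0.8660
  joint[1] = (0.0000, 0.0000) + 11.7 * (-0.5000, 0.8660) = (0.0000 + -5.8500, 0.0000 + 10.1325) = (-5.8500, 10.1325)
link 1: phi[1] = 120 + -20 = 100 deg
  cos(100 deg) = -0.1736, sin(100 deg) = 0.9848
  joint[2] = (-5.8500, 10.1325) + 4.4 * (-0.1736, 0.9848) = (-5.8500 + -0.7641, 10.1325 + 4.3332) = (-6.6141, 14.4657)
link 2: phi[2] = 120 + -20 + 25 = 125 deg
  cos(125 deg) = -0.5736, sin(125 deg) = 0.8192
  joint[3] = (-6.6141, 14.4657) + 5 * (-0.5736, 0.8192) = (-6.6141 + -2.8679, 14.4657 + 4.0958) = (-9.4819, 18.5614)
link 3: phi[3] = 120 + -20 + 25 + -50 = 75 deg
  cos(75 deg) = 0.2588, sin(75 deg) = 0.9659
  joint[4] = (-9.4819, 18.5614) + 1.1 * (0.2588, 0.9659) = (-9.4819 + 0.2847, 18.5614 + 1.0625) = (-9.1972, 19.6239)
End effector: (-9.1972, 19.6239)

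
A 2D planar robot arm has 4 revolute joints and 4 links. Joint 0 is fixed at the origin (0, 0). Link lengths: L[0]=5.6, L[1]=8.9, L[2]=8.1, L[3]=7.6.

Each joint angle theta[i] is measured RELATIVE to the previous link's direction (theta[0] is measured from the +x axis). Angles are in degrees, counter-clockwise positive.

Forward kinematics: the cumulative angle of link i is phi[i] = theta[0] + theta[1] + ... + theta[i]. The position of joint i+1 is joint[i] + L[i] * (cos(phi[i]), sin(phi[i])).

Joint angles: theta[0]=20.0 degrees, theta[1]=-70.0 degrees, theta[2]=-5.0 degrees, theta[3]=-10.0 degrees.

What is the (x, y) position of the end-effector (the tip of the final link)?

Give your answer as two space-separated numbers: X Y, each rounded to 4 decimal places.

Answer: 18.8410 -18.4256

Derivation:
joint[0] = (0.0000, 0.0000)  (base)
link 0: phi[0] = 20 = 20 deg
  cos(20 deg) = 0.9397, sin(20 deg) = 0.3420
  joint[1] = (0.0000, 0.0000) + 5.6 * (0.9397, 0.3420) = (0.0000 + 5.2623, 0.0000 + 1.9153) = (5.2623, 1.9153)
link 1: phi[1] = 20 + -70 = -50 deg
  cos(-50 deg) = 0.6428, sin(-50 deg) = -0.7660
  joint[2] = (5.2623, 1.9153) + 8.9 * (0.6428, -0.7660) = (5.2623 + 5.7208, 1.9153 + -6.8178) = (10.9831, -4.9025)
link 2: phi[2] = 20 + -70 + -5 = -55 deg
  cos(-55 deg) = 0.5736, sin(-55 deg) = -0.8192
  joint[3] = (10.9831, -4.9025) + 8.1 * (0.5736, -0.8192) = (10.9831 + 4.6460, -4.9025 + -6.6351) = (15.6291, -11.5376)
link 3: phi[3] = 20 + -70 + -5 + -10 = -65 deg
  cos(-65 deg) = 0.4226, sin(-65 deg) = -0.9063
  joint[4] = (15.6291, -11.5376) + 7.6 * (0.4226, -0.9063) = (15.6291 + 3.2119, -11.5376 + -6.8879) = (18.8410, -18.4256)
End effector: (18.8410, -18.4256)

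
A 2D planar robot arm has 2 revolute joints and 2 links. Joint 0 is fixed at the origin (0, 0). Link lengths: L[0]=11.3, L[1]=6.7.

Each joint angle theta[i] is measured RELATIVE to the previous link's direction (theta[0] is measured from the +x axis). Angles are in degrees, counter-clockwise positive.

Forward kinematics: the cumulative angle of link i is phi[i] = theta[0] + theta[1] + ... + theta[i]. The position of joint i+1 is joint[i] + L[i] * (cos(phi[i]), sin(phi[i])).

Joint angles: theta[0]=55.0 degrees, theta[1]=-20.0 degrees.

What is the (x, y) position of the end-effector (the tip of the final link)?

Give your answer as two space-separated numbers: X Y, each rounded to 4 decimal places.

joint[0] = (0.0000, 0.0000)  (base)
link 0: phi[0] = 55 = 55 deg
  cos(55 deg) = 0.5736, sin(55 deg) = 0.8192
  joint[1] = (0.0000, 0.0000) + 11.3 * (0.5736, 0.8192) = (0.0000 + 6.4814, 0.0000 + 9.2564) = (6.4814, 9.2564)
link 1: phi[1] = 55 + -20 = 35 deg
  cos(35 deg) = 0.8192, sin(35 deg) = 0.5736
  joint[2] = (6.4814, 9.2564) + 6.7 * (0.8192, 0.5736) = (6.4814 + 5.4883, 9.2564 + 3.8430) = (11.9697, 13.0994)
End effector: (11.9697, 13.0994)

Answer: 11.9697 13.0994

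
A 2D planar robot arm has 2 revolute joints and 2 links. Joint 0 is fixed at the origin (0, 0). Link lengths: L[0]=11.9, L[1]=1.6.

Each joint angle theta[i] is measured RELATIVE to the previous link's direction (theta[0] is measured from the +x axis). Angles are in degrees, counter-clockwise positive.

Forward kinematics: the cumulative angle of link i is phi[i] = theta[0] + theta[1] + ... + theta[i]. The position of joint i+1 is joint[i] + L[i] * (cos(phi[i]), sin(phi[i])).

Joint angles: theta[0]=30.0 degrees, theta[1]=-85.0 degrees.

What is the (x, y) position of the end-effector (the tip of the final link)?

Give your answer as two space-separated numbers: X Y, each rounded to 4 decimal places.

joint[0] = (0.0000, 0.0000)  (base)
link 0: phi[0] = 30 = 30 deg
  cos(30 deg) = 0.8660, sin(30 deg) = 0.5000
  joint[1] = (0.0000, 0.0000) + 11.9 * (0.8660, 0.5000) = (0.0000 + 10.3057, 0.0000 + 5.9500) = (10.3057, 5.9500)
link 1: phi[1] = 30 + -85 = -55 deg
  cos(-55 deg) = 0.5736, sin(-55 deg) = -0.8192
  joint[2] = (10.3057, 5.9500) + 1.6 * (0.5736, -0.8192) = (10.3057 + 0.9177, 5.9500 + -1.3106) = (11.2234, 4.6394)
End effector: (11.2234, 4.6394)

Answer: 11.2234 4.6394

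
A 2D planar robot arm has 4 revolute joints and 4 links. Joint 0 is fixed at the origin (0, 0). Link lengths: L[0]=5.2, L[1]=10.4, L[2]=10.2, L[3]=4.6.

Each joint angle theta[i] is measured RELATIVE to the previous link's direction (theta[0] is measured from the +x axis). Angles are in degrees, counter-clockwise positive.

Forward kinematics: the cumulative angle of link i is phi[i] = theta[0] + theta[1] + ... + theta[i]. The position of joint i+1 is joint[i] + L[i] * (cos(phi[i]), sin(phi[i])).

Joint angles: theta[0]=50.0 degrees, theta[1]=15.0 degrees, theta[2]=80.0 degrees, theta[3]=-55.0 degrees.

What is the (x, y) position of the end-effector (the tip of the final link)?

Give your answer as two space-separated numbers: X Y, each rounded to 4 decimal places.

Answer: -0.6176 23.8595

Derivation:
joint[0] = (0.0000, 0.0000)  (base)
link 0: phi[0] = 50 = 50 deg
  cos(50 deg) = 0.6428, sin(50 deg) = 0.7660
  joint[1] = (0.0000, 0.0000) + 5.2 * (0.6428, 0.7660) = (0.0000 + 3.3425, 0.0000 + 3.9834) = (3.3425, 3.9834)
link 1: phi[1] = 50 + 15 = 65 deg
  cos(65 deg) = 0.4226, sin(65 deg) = 0.9063
  joint[2] = (3.3425, 3.9834) + 10.4 * (0.4226, 0.9063) = (3.3425 + 4.3952, 3.9834 + 9.4256) = (7.7377, 13.4090)
link 2: phi[2] = 50 + 15 + 80 = 145 deg
  cos(145 deg) = -0.8192, sin(145 deg) = 0.5736
  joint[3] = (7.7377, 13.4090) + 10.2 * (-0.8192, 0.5736) = (7.7377 + -8.3554, 13.4090 + 5.8505) = (-0.6176, 19.2595)
link 3: phi[3] = 50 + 15 + 80 + -55 = 90 deg
  cos(90 deg) = 0.0000, sin(90 deg) = 1.0000
  joint[4] = (-0.6176, 19.2595) + 4.6 * (0.0000, 1.0000) = (-0.6176 + 0.0000, 19.2595 + 4.6000) = (-0.6176, 23.8595)
End effector: (-0.6176, 23.8595)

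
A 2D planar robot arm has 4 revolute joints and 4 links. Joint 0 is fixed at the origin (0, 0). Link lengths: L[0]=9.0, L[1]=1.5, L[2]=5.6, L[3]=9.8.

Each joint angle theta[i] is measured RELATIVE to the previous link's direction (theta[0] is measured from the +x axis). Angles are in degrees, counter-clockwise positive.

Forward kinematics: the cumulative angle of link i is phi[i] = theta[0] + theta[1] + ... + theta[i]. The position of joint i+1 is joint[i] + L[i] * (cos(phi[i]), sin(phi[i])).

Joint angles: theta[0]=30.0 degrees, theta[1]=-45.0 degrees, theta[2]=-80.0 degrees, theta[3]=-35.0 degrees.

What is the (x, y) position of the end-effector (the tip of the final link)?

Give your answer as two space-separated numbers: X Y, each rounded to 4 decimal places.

joint[0] = (0.0000, 0.0000)  (base)
link 0: phi[0] = 30 = 30 deg
  cos(30 deg) = 0.8660, sin(30 deg) = 0.5000
  joint[1] = (0.0000, 0.0000) + 9 * (0.8660, 0.5000) = (0.0000 + 7.7942, 0.0000 + 4.5000) = (7.7942, 4.5000)
link 1: phi[1] = 30 + -45 = -15 deg
  cos(-15 deg) = 0.9659, sin(-15 deg) = -0.2588
  joint[2] = (7.7942, 4.5000) + 1.5 * (0.9659, -0.2588) = (7.7942 + 1.4489, 4.5000 + -0.3882) = (9.2431, 4.1118)
link 2: phi[2] = 30 + -45 + -80 = -95 deg
  cos(-95 deg) = -0.0872, sin(-95 deg) = -0.9962
  joint[3] = (9.2431, 4.1118) + 5.6 * (-0.0872, -0.9962) = (9.2431 + -0.4881, 4.1118 + -5.5787) = (8.7550, -1.4669)
link 3: phi[3] = 30 + -45 + -80 + -35 = -130 deg
  cos(-130 deg) = -0.6428, sin(-130 deg) = -0.7660
  joint[4] = (8.7550, -1.4669) + 9.8 * (-0.6428, -0.7660) = (8.7550 + -6.2993, -1.4669 + -7.5072) = (2.4557, -8.9742)
End effector: (2.4557, -8.9742)

Answer: 2.4557 -8.9742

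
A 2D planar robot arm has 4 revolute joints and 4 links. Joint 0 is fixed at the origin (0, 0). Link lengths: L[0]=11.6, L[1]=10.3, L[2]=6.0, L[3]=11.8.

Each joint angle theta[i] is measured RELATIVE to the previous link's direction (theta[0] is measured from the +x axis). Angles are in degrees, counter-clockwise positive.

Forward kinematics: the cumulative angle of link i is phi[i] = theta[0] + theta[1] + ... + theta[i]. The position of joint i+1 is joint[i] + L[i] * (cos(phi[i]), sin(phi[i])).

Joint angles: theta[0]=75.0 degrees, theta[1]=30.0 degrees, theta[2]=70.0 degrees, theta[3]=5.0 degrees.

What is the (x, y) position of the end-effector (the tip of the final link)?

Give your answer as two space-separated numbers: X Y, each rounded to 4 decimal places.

Answer: -17.4407 21.6767

Derivation:
joint[0] = (0.0000, 0.0000)  (base)
link 0: phi[0] = 75 = 75 deg
  cos(75 deg) = 0.2588, sin(75 deg) = 0.9659
  joint[1] = (0.0000, 0.0000) + 11.6 * (0.2588, 0.9659) = (0.0000 + 3.0023, 0.0000 + 11.2047) = (3.0023, 11.2047)
link 1: phi[1] = 75 + 30 = 105 deg
  cos(105 deg) = -0.2588, sin(105 deg) = 0.9659
  joint[2] = (3.0023, 11.2047) + 10.3 * (-0.2588, 0.9659) = (3.0023 + -2.6658, 11.2047 + 9.9490) = (0.3365, 21.1538)
link 2: phi[2] = 75 + 30 + 70 = 175 deg
  cos(175 deg) = -0.9962, sin(175 deg) = 0.0872
  joint[3] = (0.3365, 21.1538) + 6 * (-0.9962, 0.0872) = (0.3365 + -5.9772, 21.1538 + 0.5229) = (-5.6407, 21.6767)
link 3: phi[3] = 75 + 30 + 70 + 5 = 180 deg
  cos(180 deg) = -1.0000, sin(180 deg) = 0.0000
  joint[4] = (-5.6407, 21.6767) + 11.8 * (-1.0000, 0.0000) = (-5.6407 + -11.8000, 21.6767 + 0.0000) = (-17.4407, 21.6767)
End effector: (-17.4407, 21.6767)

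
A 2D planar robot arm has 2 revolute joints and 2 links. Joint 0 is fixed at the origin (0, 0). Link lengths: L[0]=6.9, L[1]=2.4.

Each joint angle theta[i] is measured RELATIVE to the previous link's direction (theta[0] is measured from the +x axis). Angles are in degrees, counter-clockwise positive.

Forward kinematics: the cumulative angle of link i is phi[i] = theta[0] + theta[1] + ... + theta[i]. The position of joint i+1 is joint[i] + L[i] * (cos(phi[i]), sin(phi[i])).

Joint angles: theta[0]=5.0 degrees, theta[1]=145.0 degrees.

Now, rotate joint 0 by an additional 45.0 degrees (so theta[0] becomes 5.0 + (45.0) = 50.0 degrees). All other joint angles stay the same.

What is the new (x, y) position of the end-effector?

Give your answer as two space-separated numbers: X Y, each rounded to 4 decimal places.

Answer: 2.1170 4.6645

Derivation:
joint[0] = (0.0000, 0.0000)  (base)
link 0: phi[0] = 50 = 50 deg
  cos(50 deg) = 0.6428, sin(50 deg) = 0.7660
  joint[1] = (0.0000, 0.0000) + 6.9 * (0.6428, 0.7660) = (0.0000 + 4.4352, 0.0000 + 5.2857) = (4.4352, 5.2857)
link 1: phi[1] = 50 + 145 = 195 deg
  cos(195 deg) = -0.9659, sin(195 deg) = -0.2588
  joint[2] = (4.4352, 5.2857) + 2.4 * (-0.9659, -0.2588) = (4.4352 + -2.3182, 5.2857 + -0.6212) = (2.1170, 4.6645)
End effector: (2.1170, 4.6645)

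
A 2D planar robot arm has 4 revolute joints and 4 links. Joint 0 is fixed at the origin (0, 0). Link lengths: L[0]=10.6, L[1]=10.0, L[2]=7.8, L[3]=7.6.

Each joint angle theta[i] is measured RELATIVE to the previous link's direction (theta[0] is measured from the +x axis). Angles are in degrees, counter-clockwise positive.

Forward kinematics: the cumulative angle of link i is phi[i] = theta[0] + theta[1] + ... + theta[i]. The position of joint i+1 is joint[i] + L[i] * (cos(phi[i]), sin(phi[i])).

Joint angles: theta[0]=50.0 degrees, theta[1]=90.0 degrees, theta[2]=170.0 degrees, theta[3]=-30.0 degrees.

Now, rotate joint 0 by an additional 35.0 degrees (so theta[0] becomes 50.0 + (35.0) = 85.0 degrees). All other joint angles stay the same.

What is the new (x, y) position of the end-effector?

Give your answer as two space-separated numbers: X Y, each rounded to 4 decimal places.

Answer: 3.8701 4.0384

Derivation:
joint[0] = (0.0000, 0.0000)  (base)
link 0: phi[0] = 85 = 85 deg
  cos(85 deg) = 0.0872, sin(85 deg) = 0.9962
  joint[1] = (0.0000, 0.0000) + 10.6 * (0.0872, 0.9962) = (0.0000 + 0.9239, 0.0000 + 10.5597) = (0.9239, 10.5597)
link 1: phi[1] = 85 + 90 = 175 deg
  cos(175 deg) = -0.9962, sin(175 deg) = 0.0872
  joint[2] = (0.9239, 10.5597) + 10 * (-0.9962, 0.0872) = (0.9239 + -9.9619, 10.5597 + 0.8716) = (-9.0381, 11.4312)
link 2: phi[2] = 85 + 90 + 170 = 345 deg
  cos(345 deg) = 0.9659, sin(345 deg) = -0.2588
  joint[3] = (-9.0381, 11.4312) + 7.8 * (0.9659, -0.2588) = (-9.0381 + 7.5342, 11.4312 + -2.0188) = (-1.5039, 9.4124)
link 3: phi[3] = 85 + 90 + 170 + -30 = 315 deg
  cos(315 deg) = 0.7071, sin(315 deg) = -0.7071
  joint[4] = (-1.5039, 9.4124) + 7.6 * (0.7071, -0.7071) = (-1.5039 + 5.3740, 9.4124 + -5.3740) = (3.8701, 4.0384)
End effector: (3.8701, 4.0384)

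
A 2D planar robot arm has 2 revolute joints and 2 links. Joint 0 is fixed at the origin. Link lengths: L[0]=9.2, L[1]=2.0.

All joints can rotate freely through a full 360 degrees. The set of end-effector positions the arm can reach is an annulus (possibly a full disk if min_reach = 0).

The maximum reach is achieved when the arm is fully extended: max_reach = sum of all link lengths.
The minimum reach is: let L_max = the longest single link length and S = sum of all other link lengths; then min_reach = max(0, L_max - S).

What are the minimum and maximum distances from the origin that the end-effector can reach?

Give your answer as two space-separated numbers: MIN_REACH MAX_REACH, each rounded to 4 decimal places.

Link lengths: [9.2, 2.0]
max_reach = 9.2 + 2 = 11.2
L_max = max([9.2, 2.0]) = 9.2
S (sum of others) = 11.2 - 9.2 = 2
min_reach = max(0, 9.2 - 2) = max(0, 7.2) = 7.2

Answer: 7.2000 11.2000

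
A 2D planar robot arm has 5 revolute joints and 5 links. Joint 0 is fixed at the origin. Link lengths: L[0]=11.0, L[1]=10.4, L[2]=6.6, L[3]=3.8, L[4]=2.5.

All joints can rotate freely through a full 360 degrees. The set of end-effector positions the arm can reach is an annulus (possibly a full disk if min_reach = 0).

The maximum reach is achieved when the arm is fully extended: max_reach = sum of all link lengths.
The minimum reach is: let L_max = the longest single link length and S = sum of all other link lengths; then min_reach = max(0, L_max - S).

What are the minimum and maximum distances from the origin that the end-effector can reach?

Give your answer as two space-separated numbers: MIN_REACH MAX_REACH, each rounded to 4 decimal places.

Link lengths: [11.0, 10.4, 6.6, 3.8, 2.5]
max_reach = 11 + 10.4 + 6.6 + 3.8 + 2.5 = 34.3
L_max = max([11.0, 10.4, 6.6, 3.8, 2.5]) = 11
S (sum of others) = 34.3 - 11 = 23.3
min_reach = max(0, 11 - 23.3) = max(0, -12.3) = 0

Answer: 0.0000 34.3000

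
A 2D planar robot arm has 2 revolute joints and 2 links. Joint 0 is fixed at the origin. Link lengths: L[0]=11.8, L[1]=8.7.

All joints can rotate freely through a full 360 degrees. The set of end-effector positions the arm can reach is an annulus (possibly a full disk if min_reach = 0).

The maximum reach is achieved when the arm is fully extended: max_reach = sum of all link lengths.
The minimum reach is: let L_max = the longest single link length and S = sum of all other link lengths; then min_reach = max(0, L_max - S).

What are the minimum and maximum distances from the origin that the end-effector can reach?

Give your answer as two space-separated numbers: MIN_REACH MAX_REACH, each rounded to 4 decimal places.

Answer: 3.1000 20.5000

Derivation:
Link lengths: [11.8, 8.7]
max_reach = 11.8 + 8.7 = 20.5
L_max = max([11.8, 8.7]) = 11.8
S (sum of others) = 20.5 - 11.8 = 8.7
min_reach = max(0, 11.8 - 8.7) = max(0, 3.1) = 3.1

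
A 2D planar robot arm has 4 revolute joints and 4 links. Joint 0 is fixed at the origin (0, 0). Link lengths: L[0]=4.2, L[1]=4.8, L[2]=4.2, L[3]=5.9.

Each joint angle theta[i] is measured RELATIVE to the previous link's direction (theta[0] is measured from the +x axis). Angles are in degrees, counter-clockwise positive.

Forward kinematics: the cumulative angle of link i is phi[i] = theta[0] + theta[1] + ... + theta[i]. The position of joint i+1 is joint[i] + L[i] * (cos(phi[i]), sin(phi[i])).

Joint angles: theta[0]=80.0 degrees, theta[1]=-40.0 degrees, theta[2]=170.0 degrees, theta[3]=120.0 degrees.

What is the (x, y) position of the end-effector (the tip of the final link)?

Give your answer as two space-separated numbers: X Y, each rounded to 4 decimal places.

joint[0] = (0.0000, 0.0000)  (base)
link 0: phi[0] = 80 = 80 deg
  cos(80 deg) = 0.1736, sin(80 deg) = 0.9848
  joint[1] = (0.0000, 0.0000) + 4.2 * (0.1736, 0.9848) = (0.0000 + 0.7293, 0.0000 + 4.1362) = (0.7293, 4.1362)
link 1: phi[1] = 80 + -40 = 40 deg
  cos(40 deg) = 0.7660, sin(40 deg) = 0.6428
  joint[2] = (0.7293, 4.1362) + 4.8 * (0.7660, 0.6428) = (0.7293 + 3.6770, 4.1362 + 3.0854) = (4.4063, 7.2216)
link 2: phi[2] = 80 + -40 + 170 = 210 deg
  cos(210 deg) = -0.8660, sin(210 deg) = -0.5000
  joint[3] = (4.4063, 7.2216) + 4.2 * (-0.8660, -0.5000) = (4.4063 + -3.6373, 7.2216 + -2.1000) = (0.7690, 5.1216)
link 3: phi[3] = 80 + -40 + 170 + 120 = 330 deg
  cos(330 deg) = 0.8660, sin(330 deg) = -0.5000
  joint[4] = (0.7690, 5.1216) + 5.9 * (0.8660, -0.5000) = (0.7690 + 5.1095, 5.1216 + -2.9500) = (5.8786, 2.1716)
End effector: (5.8786, 2.1716)

Answer: 5.8786 2.1716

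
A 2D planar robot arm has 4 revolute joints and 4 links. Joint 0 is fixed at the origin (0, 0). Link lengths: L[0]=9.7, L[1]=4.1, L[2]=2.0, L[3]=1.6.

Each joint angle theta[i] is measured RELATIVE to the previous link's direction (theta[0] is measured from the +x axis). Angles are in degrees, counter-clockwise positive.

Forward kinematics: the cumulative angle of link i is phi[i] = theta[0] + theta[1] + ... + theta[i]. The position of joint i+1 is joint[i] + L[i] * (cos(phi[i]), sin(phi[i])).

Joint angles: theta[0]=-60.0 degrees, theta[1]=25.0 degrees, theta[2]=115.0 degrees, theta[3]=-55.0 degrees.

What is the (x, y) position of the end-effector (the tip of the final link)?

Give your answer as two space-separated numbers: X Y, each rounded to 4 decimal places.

joint[0] = (0.0000, 0.0000)  (base)
link 0: phi[0] = -60 = -60 deg
  cos(-60 deg) = 0.5000, sin(-60 deg) = -0.8660
  joint[1] = (0.0000, 0.0000) + 9.7 * (0.5000, -0.8660) = (0.0000 + 4.8500, 0.0000 + -8.4004) = (4.8500, -8.4004)
link 1: phi[1] = -60 + 25 = -35 deg
  cos(-35 deg) = 0.8192, sin(-35 deg) = -0.5736
  joint[2] = (4.8500, -8.4004) + 4.1 * (0.8192, -0.5736) = (4.8500 + 3.3585, -8.4004 + -2.3517) = (8.2085, -10.7521)
link 2: phi[2] = -60 + 25 + 115 = 80 deg
  cos(80 deg) = 0.1736, sin(80 deg) = 0.9848
  joint[3] = (8.2085, -10.7521) + 2 * (0.1736, 0.9848) = (8.2085 + 0.3473, -10.7521 + 1.9696) = (8.5558, -8.7825)
link 3: phi[3] = -60 + 25 + 115 + -55 = 25 deg
  cos(25 deg) = 0.9063, sin(25 deg) = 0.4226
  joint[4] = (8.5558, -8.7825) + 1.6 * (0.9063, 0.4226) = (8.5558 + 1.4501, -8.7825 + 0.6762) = (10.0059, -8.1063)
End effector: (10.0059, -8.1063)

Answer: 10.0059 -8.1063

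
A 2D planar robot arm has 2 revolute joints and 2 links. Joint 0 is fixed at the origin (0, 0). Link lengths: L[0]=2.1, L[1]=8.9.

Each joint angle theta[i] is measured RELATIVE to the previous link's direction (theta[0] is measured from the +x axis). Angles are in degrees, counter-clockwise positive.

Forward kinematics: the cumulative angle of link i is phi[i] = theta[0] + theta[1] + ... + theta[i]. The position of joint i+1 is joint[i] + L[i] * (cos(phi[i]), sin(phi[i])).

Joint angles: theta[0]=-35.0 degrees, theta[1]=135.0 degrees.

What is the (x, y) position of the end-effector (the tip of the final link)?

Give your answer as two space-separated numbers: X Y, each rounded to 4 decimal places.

Answer: 0.1748 7.5603

Derivation:
joint[0] = (0.0000, 0.0000)  (base)
link 0: phi[0] = -35 = -35 deg
  cos(-35 deg) = 0.8192, sin(-35 deg) = -0.5736
  joint[1] = (0.0000, 0.0000) + 2.1 * (0.8192, -0.5736) = (0.0000 + 1.7202, 0.0000 + -1.2045) = (1.7202, -1.2045)
link 1: phi[1] = -35 + 135 = 100 deg
  cos(100 deg) = -0.1736, sin(100 deg) = 0.9848
  joint[2] = (1.7202, -1.2045) + 8.9 * (-0.1736, 0.9848) = (1.7202 + -1.5455, -1.2045 + 8.7648) = (0.1748, 7.5603)
End effector: (0.1748, 7.5603)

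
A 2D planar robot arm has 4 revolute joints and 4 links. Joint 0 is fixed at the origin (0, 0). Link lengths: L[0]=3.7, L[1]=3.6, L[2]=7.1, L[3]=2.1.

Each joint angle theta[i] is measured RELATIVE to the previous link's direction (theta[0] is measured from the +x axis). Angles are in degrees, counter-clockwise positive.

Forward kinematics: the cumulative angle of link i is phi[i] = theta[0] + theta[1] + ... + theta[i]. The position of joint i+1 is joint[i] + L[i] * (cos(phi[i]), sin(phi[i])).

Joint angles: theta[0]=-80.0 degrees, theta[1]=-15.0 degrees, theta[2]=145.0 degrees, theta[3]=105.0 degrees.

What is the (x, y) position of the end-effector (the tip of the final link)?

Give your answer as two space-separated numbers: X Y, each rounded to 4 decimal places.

joint[0] = (0.0000, 0.0000)  (base)
link 0: phi[0] = -80 = -80 deg
  cos(-80 deg) = 0.1736, sin(-80 deg) = -0.9848
  joint[1] = (0.0000, 0.0000) + 3.7 * (0.1736, -0.9848) = (0.0000 + 0.6425, 0.0000 + -3.6438) = (0.6425, -3.6438)
link 1: phi[1] = -80 + -15 = -95 deg
  cos(-95 deg) = -0.0872, sin(-95 deg) = -0.9962
  joint[2] = (0.6425, -3.6438) + 3.6 * (-0.0872, -0.9962) = (0.6425 + -0.3138, -3.6438 + -3.5863) = (0.3287, -7.2301)
link 2: phi[2] = -80 + -15 + 145 = 50 deg
  cos(50 deg) = 0.6428, sin(50 deg) = 0.7660
  joint[3] = (0.3287, -7.2301) + 7.1 * (0.6428, 0.7660) = (0.3287 + 4.5638, -7.2301 + 5.4389) = (4.8925, -1.7912)
link 3: phi[3] = -80 + -15 + 145 + 105 = 155 deg
  cos(155 deg) = -0.9063, sin(155 deg) = 0.4226
  joint[4] = (4.8925, -1.7912) + 2.1 * (-0.9063, 0.4226) = (4.8925 + -1.9032, -1.7912 + 0.8875) = (2.9893, -0.9037)
End effector: (2.9893, -0.9037)

Answer: 2.9893 -0.9037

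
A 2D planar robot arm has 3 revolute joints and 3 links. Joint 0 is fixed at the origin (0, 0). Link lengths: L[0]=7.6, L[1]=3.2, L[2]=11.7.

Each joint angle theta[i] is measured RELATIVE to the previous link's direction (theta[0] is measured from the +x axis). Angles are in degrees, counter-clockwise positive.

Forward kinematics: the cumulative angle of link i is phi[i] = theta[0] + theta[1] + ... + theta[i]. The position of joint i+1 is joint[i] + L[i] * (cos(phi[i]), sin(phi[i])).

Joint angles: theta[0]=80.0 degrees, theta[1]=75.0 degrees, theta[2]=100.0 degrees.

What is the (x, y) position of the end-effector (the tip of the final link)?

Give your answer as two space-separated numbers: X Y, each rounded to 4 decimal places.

Answer: -4.6086 -2.4644

Derivation:
joint[0] = (0.0000, 0.0000)  (base)
link 0: phi[0] = 80 = 80 deg
  cos(80 deg) = 0.1736, sin(80 deg) = 0.9848
  joint[1] = (0.0000, 0.0000) + 7.6 * (0.1736, 0.9848) = (0.0000 + 1.3197, 0.0000 + 7.4845) = (1.3197, 7.4845)
link 1: phi[1] = 80 + 75 = 155 deg
  cos(155 deg) = -0.9063, sin(155 deg) = 0.4226
  joint[2] = (1.3197, 7.4845) + 3.2 * (-0.9063, 0.4226) = (1.3197 + -2.9002, 7.4845 + 1.3524) = (-1.5805, 8.8369)
link 2: phi[2] = 80 + 75 + 100 = 255 deg
  cos(255 deg) = -0.2588, sin(255 deg) = -0.9659
  joint[3] = (-1.5805, 8.8369) + 11.7 * (-0.2588, -0.9659) = (-1.5805 + -3.0282, 8.8369 + -11.3013) = (-4.6086, -2.4644)
End effector: (-4.6086, -2.4644)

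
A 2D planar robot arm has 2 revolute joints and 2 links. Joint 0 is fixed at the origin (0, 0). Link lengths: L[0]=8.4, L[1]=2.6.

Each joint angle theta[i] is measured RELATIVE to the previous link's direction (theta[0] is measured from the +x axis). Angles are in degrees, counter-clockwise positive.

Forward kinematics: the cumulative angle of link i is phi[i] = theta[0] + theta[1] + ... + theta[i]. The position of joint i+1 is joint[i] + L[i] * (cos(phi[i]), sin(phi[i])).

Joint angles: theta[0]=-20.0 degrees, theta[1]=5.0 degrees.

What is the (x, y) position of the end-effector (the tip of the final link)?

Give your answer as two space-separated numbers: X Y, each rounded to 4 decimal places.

joint[0] = (0.0000, 0.0000)  (base)
link 0: phi[0] = -20 = -20 deg
  cos(-20 deg) = 0.9397, sin(-20 deg) = -0.3420
  joint[1] = (0.0000, 0.0000) + 8.4 * (0.9397, -0.3420) = (0.0000 + 7.8934, 0.0000 + -2.8730) = (7.8934, -2.8730)
link 1: phi[1] = -20 + 5 = -15 deg
  cos(-15 deg) = 0.9659, sin(-15 deg) = -0.2588
  joint[2] = (7.8934, -2.8730) + 2.6 * (0.9659, -0.2588) = (7.8934 + 2.5114, -2.8730 + -0.6729) = (10.4048, -3.5459)
End effector: (10.4048, -3.5459)

Answer: 10.4048 -3.5459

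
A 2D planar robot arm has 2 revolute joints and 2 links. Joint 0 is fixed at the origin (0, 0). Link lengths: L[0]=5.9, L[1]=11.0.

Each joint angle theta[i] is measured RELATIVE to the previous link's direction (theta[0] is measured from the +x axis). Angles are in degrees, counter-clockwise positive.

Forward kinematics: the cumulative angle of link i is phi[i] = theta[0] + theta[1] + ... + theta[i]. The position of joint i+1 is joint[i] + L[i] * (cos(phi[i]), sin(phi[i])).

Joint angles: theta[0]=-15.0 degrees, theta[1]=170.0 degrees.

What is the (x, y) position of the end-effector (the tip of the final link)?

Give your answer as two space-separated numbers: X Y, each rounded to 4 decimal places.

joint[0] = (0.0000, 0.0000)  (base)
link 0: phi[0] = -15 = -15 deg
  cos(-15 deg) = 0.9659, sin(-15 deg) = -0.2588
  joint[1] = (0.0000, 0.0000) + 5.9 * (0.9659, -0.2588) = (0.0000 + 5.6990, 0.0000 + -1.5270) = (5.6990, -1.5270)
link 1: phi[1] = -15 + 170 = 155 deg
  cos(155 deg) = -0.9063, sin(155 deg) = 0.4226
  joint[2] = (5.6990, -1.5270) + 11 * (-0.9063, 0.4226) = (5.6990 + -9.9694, -1.5270 + 4.6488) = (-4.2704, 3.1218)
End effector: (-4.2704, 3.1218)

Answer: -4.2704 3.1218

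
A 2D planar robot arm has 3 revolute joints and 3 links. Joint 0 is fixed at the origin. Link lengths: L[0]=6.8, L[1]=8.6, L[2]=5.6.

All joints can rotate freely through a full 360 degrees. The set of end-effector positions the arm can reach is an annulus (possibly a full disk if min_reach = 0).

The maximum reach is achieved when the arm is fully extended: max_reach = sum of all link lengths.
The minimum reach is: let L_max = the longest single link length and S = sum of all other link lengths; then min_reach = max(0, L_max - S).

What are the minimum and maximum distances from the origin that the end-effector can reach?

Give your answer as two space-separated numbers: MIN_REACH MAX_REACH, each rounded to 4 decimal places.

Answer: 0.0000 21.0000

Derivation:
Link lengths: [6.8, 8.6, 5.6]
max_reach = 6.8 + 8.6 + 5.6 = 21
L_max = max([6.8, 8.6, 5.6]) = 8.6
S (sum of others) = 21 - 8.6 = 12.4
min_reach = max(0, 8.6 - 12.4) = max(0, -3.8) = 0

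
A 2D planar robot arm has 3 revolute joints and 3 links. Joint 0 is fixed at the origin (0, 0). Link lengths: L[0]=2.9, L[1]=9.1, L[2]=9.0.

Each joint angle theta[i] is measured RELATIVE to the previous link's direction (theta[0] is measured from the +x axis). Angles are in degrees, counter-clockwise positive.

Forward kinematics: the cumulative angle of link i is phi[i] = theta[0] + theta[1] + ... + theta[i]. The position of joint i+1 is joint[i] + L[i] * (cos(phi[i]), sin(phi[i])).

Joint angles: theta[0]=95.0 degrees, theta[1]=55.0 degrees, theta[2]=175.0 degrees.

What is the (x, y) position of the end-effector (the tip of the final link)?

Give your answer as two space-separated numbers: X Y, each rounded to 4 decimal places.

joint[0] = (0.0000, 0.0000)  (base)
link 0: phi[0] = 95 = 95 deg
  cos(95 deg) = -0.0872, sin(95 deg) = 0.9962
  joint[1] = (0.0000, 0.0000) + 2.9 * (-0.0872, 0.9962) = (0.0000 + -0.2528, 0.0000 + 2.8890) = (-0.2528, 2.8890)
link 1: phi[1] = 95 + 55 = 150 deg
  cos(150 deg) = -0.8660, sin(150 deg) = 0.5000
  joint[2] = (-0.2528, 2.8890) + 9.1 * (-0.8660, 0.5000) = (-0.2528 + -7.8808, 2.8890 + 4.5500) = (-8.1336, 7.4390)
link 2: phi[2] = 95 + 55 + 175 = 325 deg
  cos(325 deg) = 0.8192, sin(325 deg) = -0.5736
  joint[3] = (-8.1336, 7.4390) + 9 * (0.8192, -0.5736) = (-8.1336 + 7.3724, 7.4390 + -5.1622) = (-0.7612, 2.2768)
End effector: (-0.7612, 2.2768)

Answer: -0.7612 2.2768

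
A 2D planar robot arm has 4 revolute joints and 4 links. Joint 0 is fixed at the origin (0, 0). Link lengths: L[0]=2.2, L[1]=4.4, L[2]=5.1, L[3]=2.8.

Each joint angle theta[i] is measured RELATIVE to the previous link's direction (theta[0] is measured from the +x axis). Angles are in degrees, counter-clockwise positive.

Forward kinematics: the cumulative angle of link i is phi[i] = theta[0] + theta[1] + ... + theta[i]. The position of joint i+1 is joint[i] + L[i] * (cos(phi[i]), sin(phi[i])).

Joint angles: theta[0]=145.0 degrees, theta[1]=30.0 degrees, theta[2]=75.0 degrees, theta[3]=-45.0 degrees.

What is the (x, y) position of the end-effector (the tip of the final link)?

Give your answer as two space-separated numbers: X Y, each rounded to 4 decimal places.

joint[0] = (0.0000, 0.0000)  (base)
link 0: phi[0] = 145 = 145 deg
  cos(145 deg) = -0.8192, sin(145 deg) = 0.5736
  joint[1] = (0.0000, 0.0000) + 2.2 * (-0.8192, 0.5736) = (0.0000 + -1.8021, 0.0000 + 1.2619) = (-1.8021, 1.2619)
link 1: phi[1] = 145 + 30 = 175 deg
  cos(175 deg) = -0.9962, sin(175 deg) = 0.0872
  joint[2] = (-1.8021, 1.2619) + 4.4 * (-0.9962, 0.0872) = (-1.8021 + -4.3833, 1.2619 + 0.3835) = (-6.1854, 1.6454)
link 2: phi[2] = 145 + 30 + 75 = 250 deg
  cos(250 deg) = -0.3420, sin(250 deg) = -0.9397
  joint[3] = (-6.1854, 1.6454) + 5.1 * (-0.3420, -0.9397) = (-6.1854 + -1.7443, 1.6454 + -4.7924) = (-7.9297, -3.1471)
link 3: phi[3] = 145 + 30 + 75 + -45 = 205 deg
  cos(205 deg) = -0.9063, sin(205 deg) = -0.4226
  joint[4] = (-7.9297, -3.1471) + 2.8 * (-0.9063, -0.4226) = (-7.9297 + -2.5377, -3.1471 + -1.1833) = (-10.4674, -4.3304)
End effector: (-10.4674, -4.3304)

Answer: -10.4674 -4.3304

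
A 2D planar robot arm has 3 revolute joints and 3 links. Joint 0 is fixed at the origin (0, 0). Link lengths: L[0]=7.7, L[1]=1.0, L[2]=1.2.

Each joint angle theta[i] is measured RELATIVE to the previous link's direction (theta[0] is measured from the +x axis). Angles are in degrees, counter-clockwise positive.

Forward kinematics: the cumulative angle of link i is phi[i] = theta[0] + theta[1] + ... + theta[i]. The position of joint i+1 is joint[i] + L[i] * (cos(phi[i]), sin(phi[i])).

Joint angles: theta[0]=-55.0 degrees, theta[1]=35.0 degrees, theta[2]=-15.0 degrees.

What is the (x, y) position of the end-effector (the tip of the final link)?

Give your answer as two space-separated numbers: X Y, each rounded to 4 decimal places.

joint[0] = (0.0000, 0.0000)  (base)
link 0: phi[0] = -55 = -55 deg
  cos(-55 deg) = 0.5736, sin(-55 deg) = -0.8192
  joint[1] = (0.0000, 0.0000) + 7.7 * (0.5736, -0.8192) = (0.0000 + 4.4165, 0.0000 + -6.3075) = (4.4165, -6.3075)
link 1: phi[1] = -55 + 35 = -20 deg
  cos(-20 deg) = 0.9397, sin(-20 deg) = -0.3420
  joint[2] = (4.4165, -6.3075) + 1 * (0.9397, -0.3420) = (4.4165 + 0.9397, -6.3075 + -0.3420) = (5.3562, -6.6495)
link 2: phi[2] = -55 + 35 + -15 = -35 deg
  cos(-35 deg) = 0.8192, sin(-35 deg) = -0.5736
  joint[3] = (5.3562, -6.6495) + 1.2 * (0.8192, -0.5736) = (5.3562 + 0.9830, -6.6495 + -0.6883) = (6.3392, -7.3378)
End effector: (6.3392, -7.3378)

Answer: 6.3392 -7.3378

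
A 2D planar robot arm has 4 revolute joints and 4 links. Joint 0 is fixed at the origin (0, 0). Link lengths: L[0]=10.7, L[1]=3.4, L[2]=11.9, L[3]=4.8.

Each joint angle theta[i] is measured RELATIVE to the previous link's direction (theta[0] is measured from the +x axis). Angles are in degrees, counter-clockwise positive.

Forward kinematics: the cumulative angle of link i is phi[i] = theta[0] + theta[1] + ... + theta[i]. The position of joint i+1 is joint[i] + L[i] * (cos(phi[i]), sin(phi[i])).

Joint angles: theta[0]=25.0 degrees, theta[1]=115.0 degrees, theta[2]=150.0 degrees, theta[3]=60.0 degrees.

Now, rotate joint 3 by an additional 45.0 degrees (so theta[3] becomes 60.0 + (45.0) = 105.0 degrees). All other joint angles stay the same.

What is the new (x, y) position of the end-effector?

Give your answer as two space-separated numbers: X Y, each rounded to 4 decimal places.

joint[0] = (0.0000, 0.0000)  (base)
link 0: phi[0] = 25 = 25 deg
  cos(25 deg) = 0.9063, sin(25 deg) = 0.4226
  joint[1] = (0.0000, 0.0000) + 10.7 * (0.9063, 0.4226) = (0.0000 + 9.6975, 0.0000 + 4.5220) = (9.6975, 4.5220)
link 1: phi[1] = 25 + 115 = 140 deg
  cos(140 deg) = -0.7660, sin(140 deg) = 0.6428
  joint[2] = (9.6975, 4.5220) + 3.4 * (-0.7660, 0.6428) = (9.6975 + -2.6046, 4.5220 + 2.1855) = (7.0929, 6.7075)
link 2: phi[2] = 25 + 115 + 150 = 290 deg
  cos(290 deg) = 0.3420, sin(290 deg) = -0.9397
  joint[3] = (7.0929, 6.7075) + 11.9 * (0.3420, -0.9397) = (7.0929 + 4.0700, 6.7075 + -11.1823) = (11.1630, -4.4748)
link 3: phi[3] = 25 + 115 + 150 + 105 = 395 deg
  cos(395 deg) = 0.8192, sin(395 deg) = 0.5736
  joint[4] = (11.1630, -4.4748) + 4.8 * (0.8192, 0.5736) = (11.1630 + 3.9319, -4.4748 + 2.7532) = (15.0949, -1.7217)
End effector: (15.0949, -1.7217)

Answer: 15.0949 -1.7217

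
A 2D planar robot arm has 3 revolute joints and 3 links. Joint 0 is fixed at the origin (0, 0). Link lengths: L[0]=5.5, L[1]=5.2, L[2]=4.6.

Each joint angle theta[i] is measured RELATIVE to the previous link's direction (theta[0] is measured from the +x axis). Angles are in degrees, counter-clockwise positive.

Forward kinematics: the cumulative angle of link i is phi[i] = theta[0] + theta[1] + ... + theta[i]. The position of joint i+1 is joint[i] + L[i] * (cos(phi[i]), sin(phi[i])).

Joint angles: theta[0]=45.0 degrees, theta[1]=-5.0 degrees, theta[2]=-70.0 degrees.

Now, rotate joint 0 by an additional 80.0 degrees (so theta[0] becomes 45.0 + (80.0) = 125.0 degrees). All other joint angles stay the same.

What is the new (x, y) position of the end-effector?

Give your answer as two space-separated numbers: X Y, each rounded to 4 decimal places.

Answer: -2.7978 12.5325

Derivation:
joint[0] = (0.0000, 0.0000)  (base)
link 0: phi[0] = 125 = 125 deg
  cos(125 deg) = -0.5736, sin(125 deg) = 0.8192
  joint[1] = (0.0000, 0.0000) + 5.5 * (-0.5736, 0.8192) = (0.0000 + -3.1547, 0.0000 + 4.5053) = (-3.1547, 4.5053)
link 1: phi[1] = 125 + -5 = 120 deg
  cos(120 deg) = -0.5000, sin(120 deg) = 0.8660
  joint[2] = (-3.1547, 4.5053) + 5.2 * (-0.5000, 0.8660) = (-3.1547 + -2.6000, 4.5053 + 4.5033) = (-5.7547, 9.0087)
link 2: phi[2] = 125 + -5 + -70 = 50 deg
  cos(50 deg) = 0.6428, sin(50 deg) = 0.7660
  joint[3] = (-5.7547, 9.0087) + 4.6 * (0.6428, 0.7660) = (-5.7547 + 2.9568, 9.0087 + 3.5238) = (-2.7978, 12.5325)
End effector: (-2.7978, 12.5325)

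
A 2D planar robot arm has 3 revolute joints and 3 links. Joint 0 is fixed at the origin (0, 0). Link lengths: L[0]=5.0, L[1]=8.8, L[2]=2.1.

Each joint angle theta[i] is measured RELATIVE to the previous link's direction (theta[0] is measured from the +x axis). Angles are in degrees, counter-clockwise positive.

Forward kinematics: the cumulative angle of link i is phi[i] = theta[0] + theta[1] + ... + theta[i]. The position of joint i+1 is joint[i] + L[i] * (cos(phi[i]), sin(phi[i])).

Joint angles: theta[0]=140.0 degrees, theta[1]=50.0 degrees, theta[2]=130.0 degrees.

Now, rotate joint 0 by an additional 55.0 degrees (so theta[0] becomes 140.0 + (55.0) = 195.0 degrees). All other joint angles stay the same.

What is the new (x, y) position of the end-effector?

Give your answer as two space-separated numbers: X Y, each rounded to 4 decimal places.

Answer: -6.5202 -8.7261

Derivation:
joint[0] = (0.0000, 0.0000)  (base)
link 0: phi[0] = 195 = 195 deg
  cos(195 deg) = -0.9659, sin(195 deg) = -0.2588
  joint[1] = (0.0000, 0.0000) + 5 * (-0.9659, -0.2588) = (0.0000 + -4.8296, 0.0000 + -1.2941) = (-4.8296, -1.2941)
link 1: phi[1] = 195 + 50 = 245 deg
  cos(245 deg) = -0.4226, sin(245 deg) = -0.9063
  joint[2] = (-4.8296, -1.2941) + 8.8 * (-0.4226, -0.9063) = (-4.8296 + -3.7190, -1.2941 + -7.9755) = (-8.5487, -9.2696)
link 2: phi[2] = 195 + 50 + 130 = 375 deg
  cos(375 deg) = 0.9659, sin(375 deg) = 0.2588
  joint[3] = (-8.5487, -9.2696) + 2.1 * (0.9659, 0.2588) = (-8.5487 + 2.0284, -9.2696 + 0.5435) = (-6.5202, -8.7261)
End effector: (-6.5202, -8.7261)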